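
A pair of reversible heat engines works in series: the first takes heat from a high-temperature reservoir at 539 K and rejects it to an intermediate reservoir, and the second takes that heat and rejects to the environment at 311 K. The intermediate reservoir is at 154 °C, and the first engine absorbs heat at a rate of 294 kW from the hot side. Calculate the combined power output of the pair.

Two reversible stages in series are equivalent to a single Carnot engine between T_H and T_C, so η_total = 1 − T_C/T_H = 1 − 311.00/539.00 = 0.4230.
W_total = η_total · Q_H = 0.4230 × 294 = 124 kW.

Ẇ_total ≈ 124 kW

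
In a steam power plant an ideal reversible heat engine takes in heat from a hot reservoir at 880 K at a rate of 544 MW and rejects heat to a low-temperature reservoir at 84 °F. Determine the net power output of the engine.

T_C = 84 °F → (84 − 32) × 5/9 = 28.89 °C = 302.04 K.
The Carnot efficiency is η = 1 − T_C/T_H = 1 − 302.04/880.00 = 0.6568.
W = η·Q_H = 0.6568 × 544 = 357 MW.

Ẇ ≈ 357 MW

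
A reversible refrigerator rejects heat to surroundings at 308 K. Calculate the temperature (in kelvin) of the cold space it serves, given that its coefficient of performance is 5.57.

COP_R = T_C/(T_H − T_C) ⇒ T_C = T_H·COP_R/(1 + COP_R) = 308.00 × 5.57/(1 + 5.57) = 261 K.

T_C ≈ 261 K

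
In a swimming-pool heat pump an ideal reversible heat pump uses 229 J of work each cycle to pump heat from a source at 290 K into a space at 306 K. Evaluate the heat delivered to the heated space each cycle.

The Carnot heat-pump COP is COP_HP = T_H/(T_H − T_C) = 306.00/16.00 = 19.1250.
Q_H = COP_HP · W = 19.1250 × 229 = 4380 J.

Q_H ≈ 4380 J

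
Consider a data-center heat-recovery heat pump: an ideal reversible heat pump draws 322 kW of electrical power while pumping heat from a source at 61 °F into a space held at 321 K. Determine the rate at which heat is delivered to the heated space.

T_C = 61 °F → (61 − 32) × 5/9 = 16.11 °C = 289.26 K.
COP_HP = T_H/(T_H − T_C) = 321.00/31.74 = 10.1138.
Q_H = COP_HP · W = 10.1138 × 322 = 3257 kW.

Q̇_H ≈ 3257 kW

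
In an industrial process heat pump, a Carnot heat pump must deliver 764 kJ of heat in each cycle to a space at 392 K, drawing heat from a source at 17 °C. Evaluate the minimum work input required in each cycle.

W_in ≈ 199 kJ

T_C = 17 °C → 17 + 273.15 = 290.15 K.
COP_HP = T_H/(T_H − T_C) = 392.00/101.85 = 3.8488.
W = Q_H/COP_HP = 764/3.8488 = 199 kJ.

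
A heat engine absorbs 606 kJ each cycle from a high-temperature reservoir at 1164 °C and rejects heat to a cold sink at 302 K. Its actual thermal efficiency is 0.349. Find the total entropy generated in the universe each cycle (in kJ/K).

ΔS_univ ≈ 0.885 kJ/K

T_H = 1164 °C → 1164 + 273.15 = 1437.15 K.
W = η·Q_H = 0.349 × 606 = 211.5 kJ, so Q_C = Q_H − W = 394.5 kJ.
Entropy balance on the reservoirs: −Q_H/T_H = -0.4217 kJ/K, +Q_C/T_C = 1.306 kJ/K.
ΔS_univ = −Q_H/T_H + Q_C/T_C = 0.885 kJ/K (> 0, since η = 0.349 < η_Carnot = 0.790).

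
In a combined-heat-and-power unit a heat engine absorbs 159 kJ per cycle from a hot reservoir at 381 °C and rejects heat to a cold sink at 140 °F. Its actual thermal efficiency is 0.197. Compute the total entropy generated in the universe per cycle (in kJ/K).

ΔS_univ ≈ 0.1402 kJ/K

T_H = 381 °C → 381 + 273.15 = 654.15 K.
T_C = 140 °F → (140 − 32) × 5/9 = 60.00 °C = 333.15 K.
W = η·Q_H = 0.197 × 159 = 31.32 kJ, so Q_C = Q_H − W = 127.7 kJ.
The hot reservoir loses entropy Q_H/T_H = 159/654.15 = 0.2431 kJ/K; the cold reservoir gains Q_C/T_C = 127.7/333.15 = 0.3832 kJ/K.
ΔS_univ = −Q_H/T_H + Q_C/T_C = 0.1402 kJ/K (> 0, since η = 0.197 < η_Carnot = 0.491).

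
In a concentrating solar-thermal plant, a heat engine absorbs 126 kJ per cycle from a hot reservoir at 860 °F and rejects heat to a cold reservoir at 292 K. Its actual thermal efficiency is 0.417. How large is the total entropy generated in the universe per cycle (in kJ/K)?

T_H = 860 °F → (860 − 32) × 5/9 = 460.00 °C = 733.15 K.
W = η·Q_H = 0.417 × 126 = 52.54 kJ, so Q_C = Q_H − W = 73.46 kJ.
Entropy balance on the reservoirs: −Q_H/T_H = -0.1719 kJ/K, +Q_C/T_C = 0.2516 kJ/K.
ΔS_univ = −Q_H/T_H + Q_C/T_C = 0.07971 kJ/K (> 0, since η = 0.417 < η_Carnot = 0.602).

ΔS_univ ≈ 0.07971 kJ/K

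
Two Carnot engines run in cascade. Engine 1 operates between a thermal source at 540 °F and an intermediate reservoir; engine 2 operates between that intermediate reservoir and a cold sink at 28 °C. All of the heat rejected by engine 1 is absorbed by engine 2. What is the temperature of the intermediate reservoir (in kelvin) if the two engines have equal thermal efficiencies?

T_m ≈ 409 K

T_H = 540 °F → (540 − 32) × 5/9 = 282.22 °C = 555.37 K.
T_C = 28 °C → 28 + 273.15 = 301.15 K.
Equal efficiencies require 1 − T_m/T_H = 1 − T_C/T_m, i.e. T_m/T_H = T_C/T_m, so T_m = √(T_H·T_C) = √(555.37 × 301.15) = 409 K.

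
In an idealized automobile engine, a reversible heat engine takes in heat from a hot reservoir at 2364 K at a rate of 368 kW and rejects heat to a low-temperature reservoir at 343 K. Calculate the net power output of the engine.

For a reversible engine, η = 1 − T_C/T_H = 1 − 343.00/2364.00 = 0.8549.
W = η·Q_H = 0.8549 × 368 = 315 kW.

Ẇ ≈ 315 kW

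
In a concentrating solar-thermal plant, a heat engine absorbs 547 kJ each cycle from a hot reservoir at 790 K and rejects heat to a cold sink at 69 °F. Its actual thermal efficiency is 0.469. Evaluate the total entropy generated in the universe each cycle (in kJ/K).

ΔS_univ ≈ 0.297 kJ/K

T_C = 69 °F → (69 − 32) × 5/9 = 20.56 °C = 293.71 K.
W = η·Q_H = 0.469 × 547 = 256.5 kJ, so Q_C = Q_H − W = 290.5 kJ.
Reservoir entropy changes: ΔS_H = −Q_H/T_H = −547/790.00 = -0.6924 kJ/K and ΔS_C = +Q_C/T_C = 290.5/293.71 = 0.9889 kJ/K.
ΔS_univ = −Q_H/T_H + Q_C/T_C = 0.297 kJ/K (> 0, since η = 0.469 < η_Carnot = 0.628).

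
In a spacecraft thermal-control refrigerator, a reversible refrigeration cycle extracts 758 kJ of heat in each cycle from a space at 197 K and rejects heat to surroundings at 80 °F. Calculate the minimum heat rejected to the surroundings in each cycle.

T_H = 80 °F → (80 − 32) × 5/9 = 26.67 °C = 299.82 K.
For a reversible cycle Q_H/Q_C = T_H/T_C, so Q_H = Q_C·T_H/T_C = 758 × 299.82/197.00 = 1150 kJ.

Q_H ≈ 1150 kJ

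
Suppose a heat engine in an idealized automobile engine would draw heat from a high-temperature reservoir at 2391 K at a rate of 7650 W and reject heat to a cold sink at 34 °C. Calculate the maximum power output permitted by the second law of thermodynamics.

Ẇ_max ≈ 6670 W

T_C = 34 °C → 34 + 273.15 = 307.15 K.
By the Carnot theorem, η_max = 1 − T_C/T_H = 1 − 307.15/2391.00 = 0.8715.
W_max = η_max · Q_H = 0.8715 × 7650 = 6670 W.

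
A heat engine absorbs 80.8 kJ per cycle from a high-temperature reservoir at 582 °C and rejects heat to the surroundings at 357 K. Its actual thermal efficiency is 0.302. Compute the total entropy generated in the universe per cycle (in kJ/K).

T_H = 582 °C → 582 + 273.15 = 855.15 K.
W = η·Q_H = 0.302 × 80.8 = 24.40 kJ, so Q_C = Q_H − W = 56.40 kJ.
Reservoir entropy changes: ΔS_H = −Q_H/T_H = −80.8/855.15 = -0.09449 kJ/K and ΔS_C = +Q_C/T_C = 56.40/357.00 = 0.1580 kJ/K.
ΔS_univ = −Q_H/T_H + Q_C/T_C = 0.0635 kJ/K (> 0, since η = 0.302 < η_Carnot = 0.583).

ΔS_univ ≈ 0.0635 kJ/K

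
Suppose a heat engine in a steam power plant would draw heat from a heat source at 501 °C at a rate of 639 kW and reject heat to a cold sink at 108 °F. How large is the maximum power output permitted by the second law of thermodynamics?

T_H = 501 °C → 501 + 273.15 = 774.15 K.
T_C = 108 °F → (108 − 32) × 5/9 = 42.22 °C = 315.37 K.
The second-law ceiling is the Carnot efficiency, η_max = 1 − T_C/T_H = 1 − 315.37/774.15 = 0.5926.
W_max = η_max · Q_H = 0.5926 × 639 = 378.7 kW.

Ẇ_max ≈ 378.7 kW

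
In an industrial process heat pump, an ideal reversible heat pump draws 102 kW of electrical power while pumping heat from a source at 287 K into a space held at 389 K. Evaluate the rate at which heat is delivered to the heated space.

Reversible heating COP: COP_HP = T_H/(T_H − T_C) = 389.00/102.00 = 3.8137.
Q_H = COP_HP · W = 3.8137 × 102 = 389 kW.

Q̇_H ≈ 389 kW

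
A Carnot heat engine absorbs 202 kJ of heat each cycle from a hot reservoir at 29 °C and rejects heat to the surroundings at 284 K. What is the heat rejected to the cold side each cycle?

Q_C ≈ 190 kJ

T_H = 29 °C → 29 + 273.15 = 302.15 K.
Since the cycle is reversible, η = 1 − T_C/T_H = 1 − 284.00/302.15 = 0.0601.
For a reversible cycle Q_C/Q_H = T_C/T_H, so Q_C = 202 × 284.00/302.15 = 190 kJ.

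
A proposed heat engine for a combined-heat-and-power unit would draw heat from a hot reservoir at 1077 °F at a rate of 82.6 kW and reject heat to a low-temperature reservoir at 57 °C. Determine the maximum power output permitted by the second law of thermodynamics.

T_H = 1077 °F → (1077 − 32) × 5/9 = 580.56 °C = 853.71 K.
T_C = 57 °C → 57 + 273.15 = 330.15 K.
The upper bound on efficiency is η_max = 1 − T_C/T_H = 1 − 330.15/853.71 = 0.6133.
W_max = η_max · Q_H = 0.6133 × 82.6 = 50.66 kW.

Ẇ_max ≈ 50.66 kW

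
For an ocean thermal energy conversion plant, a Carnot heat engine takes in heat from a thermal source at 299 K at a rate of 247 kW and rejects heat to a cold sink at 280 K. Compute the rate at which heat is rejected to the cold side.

Carnot efficiency: η = 1 − T_C/T_H = 1 − 280.00/299.00 = 0.0635.
For a reversible cycle Q_C/Q_H = T_C/T_H, so Q_C = 247 × 280.00/299.00 = 231 kW.

Q̇_C ≈ 231 kW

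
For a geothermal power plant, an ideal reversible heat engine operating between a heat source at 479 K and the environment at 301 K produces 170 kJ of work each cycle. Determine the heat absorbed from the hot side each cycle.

For a reversible engine, η = 1 − T_C/T_H = 1 − 301.00/479.00 = 0.3716.
Q_H = W/η = 170/0.3716 = 457 kJ.

Q_H ≈ 457 kJ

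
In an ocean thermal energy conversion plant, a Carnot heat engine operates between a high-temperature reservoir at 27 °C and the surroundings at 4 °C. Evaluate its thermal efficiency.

η ≈ 0.0766

T_H = 27 °C → 27 + 273.15 = 300.15 K.
T_C = 4 °C → 4 + 273.15 = 277.15 K.
Since the cycle is reversible, η = 1 − T_C/T_H = 1 − 277.15/300.15 = 0.0766.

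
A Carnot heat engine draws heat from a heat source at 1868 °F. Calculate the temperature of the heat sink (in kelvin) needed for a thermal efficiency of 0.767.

T_H = 1868 °F → (1868 − 32) × 5/9 = 1020.00 °C = 1293.15 K.
From η = 1 − T_C/T_H, T_C = T_H·(1 − η) = 1293.15 × (1 − 0.767) = 301 K.

T_C ≈ 301 K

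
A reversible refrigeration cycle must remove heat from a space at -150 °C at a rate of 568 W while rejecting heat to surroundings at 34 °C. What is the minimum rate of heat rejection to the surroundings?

T_H = 34 °C → 34 + 273.15 = 307.15 K.
T_C = -150 °C → -150 + 273.15 = 123.15 K.
For a reversible cycle Q_H/Q_C = T_H/T_C, so Q_H = Q_C·T_H/T_C = 568 × 307.15/123.15 = 1420 W.

Q̇_H ≈ 1420 W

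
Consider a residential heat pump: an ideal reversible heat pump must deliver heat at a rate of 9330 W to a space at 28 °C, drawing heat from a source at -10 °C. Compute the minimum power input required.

Ẇ_in ≈ 1180 W

T_H = 28 °C → 28 + 273.15 = 301.15 K.
T_C = -10 °C → -10 + 273.15 = 263.15 K.
COP_HP = T_H/(T_H − T_C) = 301.15/38.00 = 7.9250.
W = Q_H/COP_HP = 9330/7.9250 = 1180 W.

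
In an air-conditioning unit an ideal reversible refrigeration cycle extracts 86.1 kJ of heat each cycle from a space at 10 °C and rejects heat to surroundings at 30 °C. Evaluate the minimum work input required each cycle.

W_in ≈ 6.082 kJ

T_H = 30 °C → 30 + 273.15 = 303.15 K.
T_C = 10 °C → 10 + 273.15 = 283.15 K.
For a reversible refrigerator, COP_R = T_C/(T_H − T_C) = 283.15/20.00 = 14.1575.
W = Q_C/COP_R = 86.1/14.1575 = 6.082 kJ.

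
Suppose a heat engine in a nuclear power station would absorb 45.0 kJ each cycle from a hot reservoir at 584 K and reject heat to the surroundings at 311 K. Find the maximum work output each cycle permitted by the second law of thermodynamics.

W_max ≈ 21.0 kJ

By the Carnot theorem, η_max = 1 − T_C/T_H = 1 − 311.00/584.00 = 0.4675.
W_max = η_max · Q_H = 0.4675 × 45.0 = 21.0 kJ.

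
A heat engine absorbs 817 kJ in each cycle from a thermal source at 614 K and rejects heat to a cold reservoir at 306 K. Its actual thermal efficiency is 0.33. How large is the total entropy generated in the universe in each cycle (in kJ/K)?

ΔS_univ ≈ 0.4582 kJ/K

W = η·Q_H = 0.33 × 817 = 269.6 kJ, so Q_C = Q_H − W = 547.4 kJ.
Entropy balance on the reservoirs: −Q_H/T_H = -1.331 kJ/K, +Q_C/T_C = 1.789 kJ/K.
ΔS_univ = −Q_H/T_H + Q_C/T_C = 0.4582 kJ/K (> 0, since η = 0.33 < η_Carnot = 0.502).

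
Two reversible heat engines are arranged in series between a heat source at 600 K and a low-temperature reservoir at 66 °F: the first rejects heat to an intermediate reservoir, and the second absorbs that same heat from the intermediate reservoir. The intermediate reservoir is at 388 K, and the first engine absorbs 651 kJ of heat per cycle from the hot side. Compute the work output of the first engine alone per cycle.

T_C = 66 °F → (66 − 32) × 5/9 = 18.89 °C = 292.04 K.
First-stage efficiency η₁ = 1 − T_m/T_H = 1 − 388.00/600.00 = 0.3533.
W₁ = η₁·Q_H = 0.3533 × 651 = 230 kJ.

W₁ ≈ 230 kJ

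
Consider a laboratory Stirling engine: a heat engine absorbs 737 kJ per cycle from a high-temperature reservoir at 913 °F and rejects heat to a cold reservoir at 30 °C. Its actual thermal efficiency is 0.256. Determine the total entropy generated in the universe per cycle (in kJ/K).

T_H = 913 °F → (913 − 32) × 5/9 = 489.44 °C = 762.59 K.
T_C = 30 °C → 30 + 273.15 = 303.15 K.
W = η·Q_H = 0.256 × 737 = 188.7 kJ, so Q_C = Q_H − W = 548.3 kJ.
The hot reservoir loses entropy Q_H/T_H = 737/762.59 = 0.9664 kJ/K; the cold reservoir gains Q_C/T_C = 548.3/303.15 = 1.809 kJ/K.
ΔS_univ = −Q_H/T_H + Q_C/T_C = 0.842 kJ/K (> 0, since η = 0.256 < η_Carnot = 0.602).

ΔS_univ ≈ 0.842 kJ/K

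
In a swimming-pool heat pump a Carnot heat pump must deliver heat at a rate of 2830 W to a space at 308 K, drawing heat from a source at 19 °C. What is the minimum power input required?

Ẇ_in ≈ 145.6 W

T_C = 19 °C → 19 + 273.15 = 292.15 K.
The Carnot heat-pump COP is COP_HP = T_H/(T_H − T_C) = 308.00/15.85 = 19.4322.
W = Q_H/COP_HP = 2830/19.4322 = 145.6 W.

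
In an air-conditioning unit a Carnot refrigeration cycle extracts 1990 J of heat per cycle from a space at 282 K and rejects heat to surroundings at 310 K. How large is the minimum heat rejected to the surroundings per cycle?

For a reversible cycle Q_H/Q_C = T_H/T_C, so Q_H = Q_C·T_H/T_C = 1990 × 310.00/282.00 = 2188 J.

Q_H ≈ 2188 J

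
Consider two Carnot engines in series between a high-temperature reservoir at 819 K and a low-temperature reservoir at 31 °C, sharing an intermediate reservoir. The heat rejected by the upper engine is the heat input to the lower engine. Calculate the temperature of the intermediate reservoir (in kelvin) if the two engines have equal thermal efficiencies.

T_C = 31 °C → 31 + 273.15 = 304.15 K.
Equal efficiencies require 1 − T_m/T_H = 1 − T_C/T_m, i.e. T_m/T_H = T_C/T_m, so T_m = √(T_H·T_C) = √(819.00 × 304.15) = 499.1 K.

T_m ≈ 499.1 K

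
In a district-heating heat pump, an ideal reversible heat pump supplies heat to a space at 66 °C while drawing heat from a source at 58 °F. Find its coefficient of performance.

COP_HP ≈ 6.58

T_H = 66 °C → 66 + 273.15 = 339.15 K.
T_C = 58 °F → (58 − 32) × 5/9 = 14.44 °C = 287.59 K.
The Carnot heat-pump COP is COP_HP = T_H/(T_H − T_C) = 339.15/(339.15 − 287.59) = 6.58.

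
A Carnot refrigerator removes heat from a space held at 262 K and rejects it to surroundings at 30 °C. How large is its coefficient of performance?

T_H = 30 °C → 30 + 273.15 = 303.15 K.
Carnot COP: COP_R = T_C/(T_H − T_C) = 262.00/(303.15 − 262.00) = 6.367.

COP_R ≈ 6.367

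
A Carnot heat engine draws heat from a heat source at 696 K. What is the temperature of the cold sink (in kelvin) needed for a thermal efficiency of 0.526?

From η = 1 − T_C/T_H, T_C = T_H·(1 − η) = 696.00 × (1 − 0.526) = 330 K.

T_C ≈ 330 K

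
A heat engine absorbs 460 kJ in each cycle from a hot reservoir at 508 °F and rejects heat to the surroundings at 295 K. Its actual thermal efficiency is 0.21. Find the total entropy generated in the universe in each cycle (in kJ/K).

T_H = 508 °F → (508 − 32) × 5/9 = 264.44 °C = 537.59 K.
W = η·Q_H = 0.21 × 460 = 96.60 kJ, so Q_C = Q_H − W = 363.4 kJ.
Entropy balance on the reservoirs: −Q_H/T_H = -0.8557 kJ/K, +Q_C/T_C = 1.232 kJ/K.
ΔS_univ = −Q_H/T_H + Q_C/T_C = 0.376 kJ/K (> 0, since η = 0.21 < η_Carnot = 0.451).

ΔS_univ ≈ 0.376 kJ/K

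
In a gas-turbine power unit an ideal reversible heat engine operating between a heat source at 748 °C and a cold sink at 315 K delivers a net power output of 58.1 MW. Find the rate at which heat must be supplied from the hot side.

T_H = 748 °C → 748 + 273.15 = 1021.15 K.
η_rev = 1 − T_C/T_H = 1 − 315.00/1021.15 = 0.6915.
Q_H = W/η = 58.1/0.6915 = 84.0 MW.

Q̇_H ≈ 84.0 MW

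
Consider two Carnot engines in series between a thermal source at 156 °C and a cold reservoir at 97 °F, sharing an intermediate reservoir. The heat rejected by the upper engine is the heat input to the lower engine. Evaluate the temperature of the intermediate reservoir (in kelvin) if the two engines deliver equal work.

T_m ≈ 369 K

T_H = 156 °C → 156 + 273.15 = 429.15 K.
T_C = 97 °F → (97 − 32) × 5/9 = 36.11 °C = 309.26 K.
For reversible stages Q_m = Q_H·(T_m/T_H). Setting W₁ = Q_H(1 − T_m/T_H) equal to W₂ = Q_m(1 − T_C/T_m) = Q_H·(T_m − T_C)/T_H gives T_H − T_m = T_m − T_C, so T_m = (T_H + T_C)/2 = (429.15 + 309.26)/2 = 369 K.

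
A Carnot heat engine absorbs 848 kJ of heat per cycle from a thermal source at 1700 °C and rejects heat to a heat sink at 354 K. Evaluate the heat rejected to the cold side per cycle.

Q_C ≈ 152.1 kJ

T_H = 1700 °C → 1700 + 273.15 = 1973.15 K.
Carnot efficiency: η = 1 − T_C/T_H = 1 − 354.00/1973.15 = 0.8206.
For a reversible cycle Q_C/Q_H = T_C/T_H, so Q_C = 848 × 354.00/1973.15 = 152.1 kJ.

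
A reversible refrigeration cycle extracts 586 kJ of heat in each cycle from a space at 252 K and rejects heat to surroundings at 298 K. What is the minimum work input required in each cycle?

W_in ≈ 107 kJ

For a reversible refrigerator, COP_R = T_C/(T_H − T_C) = 252.00/46.00 = 5.4783.
W = Q_C/COP_R = 586/5.4783 = 107 kJ.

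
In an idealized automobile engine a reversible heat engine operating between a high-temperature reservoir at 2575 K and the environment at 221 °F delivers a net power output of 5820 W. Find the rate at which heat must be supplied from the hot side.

Q̇_H ≈ 6820 W

T_C = 221 °F → (221 − 32) × 5/9 = 105.00 °C = 378.15 K.
The Carnot efficiency is η = 1 − T_C/T_H = 1 − 378.15/2575.00 = 0.8531.
Q_H = W/η = 5820/0.8531 = 6820 W.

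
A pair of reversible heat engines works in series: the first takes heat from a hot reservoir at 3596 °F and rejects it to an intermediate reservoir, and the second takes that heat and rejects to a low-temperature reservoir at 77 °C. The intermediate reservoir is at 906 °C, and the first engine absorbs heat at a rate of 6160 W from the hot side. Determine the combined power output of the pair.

T_H = 3596 °F → (3596 − 32) × 5/9 = 1980.00 °C = 2253.15 K.
T_C = 77 °C → 77 + 273.15 = 350.15 K.
Two reversible stages in series are equivalent to a single Carnot engine between T_H and T_C, so η_total = 1 − T_C/T_H = 1 − 350.15/2253.15 = 0.8446.
W_total = η_total · Q_H = 0.8446 × 6160 = 5200 W.

Ẇ_total ≈ 5200 W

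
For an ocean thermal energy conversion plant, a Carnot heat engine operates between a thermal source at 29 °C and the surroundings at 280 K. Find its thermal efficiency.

T_H = 29 °C → 29 + 273.15 = 302.15 K.
For a reversible engine, η = 1 − T_C/T_H = 1 − 280.00/302.15 = 0.07331.

η ≈ 0.07331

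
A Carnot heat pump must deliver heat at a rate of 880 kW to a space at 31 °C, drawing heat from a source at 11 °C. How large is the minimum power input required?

Ẇ_in ≈ 57.9 kW

T_H = 31 °C → 31 + 273.15 = 304.15 K.
T_C = 11 °C → 11 + 273.15 = 284.15 K.
COP_HP = T_H/(T_H − T_C) = 304.15/20.00 = 15.2075.
W = Q_H/COP_HP = 880/15.2075 = 57.9 kW.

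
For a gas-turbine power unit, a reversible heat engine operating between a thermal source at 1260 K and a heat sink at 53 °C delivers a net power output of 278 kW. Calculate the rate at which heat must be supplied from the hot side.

Q̇_H ≈ 375 kW

T_C = 53 °C → 53 + 273.15 = 326.15 K.
The Carnot efficiency is η = 1 − T_C/T_H = 1 − 326.15/1260.00 = 0.7412.
Q_H = W/η = 278/0.7412 = 375 kW.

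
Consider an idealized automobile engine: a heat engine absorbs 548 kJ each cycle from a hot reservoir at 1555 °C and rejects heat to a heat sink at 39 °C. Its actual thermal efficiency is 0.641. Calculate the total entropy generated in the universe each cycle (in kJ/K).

ΔS_univ ≈ 0.330 kJ/K

T_H = 1555 °C → 1555 + 273.15 = 1828.15 K.
T_C = 39 °C → 39 + 273.15 = 312.15 K.
W = η·Q_H = 0.641 × 548 = 351.3 kJ, so Q_C = Q_H − W = 196.7 kJ.
The hot reservoir loses entropy Q_H/T_H = 548/1828.15 = 0.2998 kJ/K; the cold reservoir gains Q_C/T_C = 196.7/312.15 = 0.6302 kJ/K.
ΔS_univ = −Q_H/T_H + Q_C/T_C = 0.330 kJ/K (> 0, since η = 0.641 < η_Carnot = 0.829).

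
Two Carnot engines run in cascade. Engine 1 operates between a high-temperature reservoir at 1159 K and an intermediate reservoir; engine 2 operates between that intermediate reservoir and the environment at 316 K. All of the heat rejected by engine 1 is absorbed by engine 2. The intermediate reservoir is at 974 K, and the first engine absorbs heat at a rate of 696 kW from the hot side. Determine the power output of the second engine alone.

Heat entering the second stage: Q_m = Q_H·(T_m/T_H) = 696 × 974.00/1159.00 = 585 kW.
Second-stage efficiency η₂ = 1 − T_C/T_m = 1 − 316.00/974.00 = 0.6756, so W₂ = η₂·Q_m = 395 kW.

Ẇ₂ ≈ 395 kW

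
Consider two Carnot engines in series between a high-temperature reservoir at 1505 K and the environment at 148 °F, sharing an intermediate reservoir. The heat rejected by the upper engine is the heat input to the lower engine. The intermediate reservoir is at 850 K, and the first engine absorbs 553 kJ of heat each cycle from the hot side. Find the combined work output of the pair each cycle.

W_total ≈ 429 kJ

T_C = 148 °F → (148 − 32) × 5/9 = 64.44 °C = 337.59 K.
Two reversible stages in series are equivalent to a single Carnot engine between T_H and T_C, so η_total = 1 − T_C/T_H = 1 − 337.59/1505.00 = 0.7757.
W_total = η_total · Q_H = 0.7757 × 553 = 429 kJ.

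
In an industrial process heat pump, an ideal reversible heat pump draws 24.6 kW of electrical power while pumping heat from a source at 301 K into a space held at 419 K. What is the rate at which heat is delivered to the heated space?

Reversible heating COP: COP_HP = T_H/(T_H − T_C) = 419.00/118.00 = 3.5508.
Q_H = COP_HP · W = 3.5508 × 24.6 = 87.4 kW.

Q̇_H ≈ 87.4 kW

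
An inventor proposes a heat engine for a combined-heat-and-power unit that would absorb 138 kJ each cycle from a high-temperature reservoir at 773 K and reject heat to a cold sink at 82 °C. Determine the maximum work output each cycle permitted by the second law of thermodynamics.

T_C = 82 °C → 82 + 273.15 = 355.15 K.
The second-law ceiling is the Carnot efficiency, η_max = 1 − T_C/T_H = 1 − 355.15/773.00 = 0.5406.
W_max = η_max · Q_H = 0.5406 × 138 = 74.60 kJ.

W_max ≈ 74.60 kJ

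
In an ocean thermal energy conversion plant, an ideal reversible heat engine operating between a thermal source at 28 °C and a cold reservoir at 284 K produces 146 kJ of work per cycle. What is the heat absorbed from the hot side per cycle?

T_H = 28 °C → 28 + 273.15 = 301.15 K.
The Carnot efficiency is η = 1 − T_C/T_H = 1 − 284.00/301.15 = 0.0569.
Q_H = W/η = 146/0.0569 = 2560 kJ.

Q_H ≈ 2560 kJ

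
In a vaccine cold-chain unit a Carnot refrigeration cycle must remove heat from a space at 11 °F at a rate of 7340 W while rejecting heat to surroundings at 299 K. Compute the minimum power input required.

T_C = 11 °F → (11 − 32) × 5/9 = -11.67 °C = 261.48 K.
COP_R = T_C/(T_H − T_C) = 261.48/37.52 = 6.9698.
W = Q_C/COP_R = 7340/6.9698 = 1053 W.

Ẇ_in ≈ 1053 W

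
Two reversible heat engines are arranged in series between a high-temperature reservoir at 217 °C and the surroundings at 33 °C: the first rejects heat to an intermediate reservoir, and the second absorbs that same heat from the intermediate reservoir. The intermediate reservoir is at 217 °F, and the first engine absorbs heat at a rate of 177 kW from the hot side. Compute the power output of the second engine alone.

T_H = 217 °C → 217 + 273.15 = 490.15 K.
T_C = 33 °C → 33 + 273.15 = 306.15 K.
T_m = 217 °F → (217 − 32) × 5/9 = 102.78 °C = 375.93 K.
Heat entering the second stage: Q_m = Q_H·(T_m/T_H) = 177 × 375.93/490.15 = 136 kW.
Second-stage efficiency η₂ = 1 − T_C/T_m = 1 − 306.15/375.93 = 0.1856, so W₂ = η₂·Q_m = 25.2 kW.

Ẇ₂ ≈ 25.2 kW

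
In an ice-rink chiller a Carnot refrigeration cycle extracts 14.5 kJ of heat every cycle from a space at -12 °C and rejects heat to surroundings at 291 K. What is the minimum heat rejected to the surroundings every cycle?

T_C = -12 °C → -12 + 273.15 = 261.15 K.
For a reversible cycle Q_H/Q_C = T_H/T_C, so Q_H = Q_C·T_H/T_C = 14.5 × 291.00/261.15 = 16.2 kJ.

Q_H ≈ 16.2 kJ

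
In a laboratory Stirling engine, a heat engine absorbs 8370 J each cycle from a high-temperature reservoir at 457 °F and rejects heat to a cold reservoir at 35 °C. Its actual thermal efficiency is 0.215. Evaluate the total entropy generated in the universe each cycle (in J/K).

ΔS_univ ≈ 4.887 J/K

T_H = 457 °F → (457 − 32) × 5/9 = 236.11 °C = 509.26 K.
T_C = 35 °C → 35 + 273.15 = 308.15 K.
W = η·Q_H = 0.215 × 8370 = 1800 J, so Q_C = Q_H − W = 6570 J.
Reservoir entropy changes: ΔS_H = −Q_H/T_H = −8370/509.26 = -16.44 J/K and ΔS_C = +Q_C/T_C = 6570/308.15 = 21.32 J/K.
ΔS_univ = −Q_H/T_H + Q_C/T_C = 4.887 J/K (> 0, since η = 0.215 < η_Carnot = 0.395).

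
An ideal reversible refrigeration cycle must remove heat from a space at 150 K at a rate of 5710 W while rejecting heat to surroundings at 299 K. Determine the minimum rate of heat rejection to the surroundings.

Q̇_H ≈ 11400 W

For a reversible cycle Q_H/Q_C = T_H/T_C, so Q_H = Q_C·T_H/T_C = 5710 × 299.00/150.00 = 11400 W.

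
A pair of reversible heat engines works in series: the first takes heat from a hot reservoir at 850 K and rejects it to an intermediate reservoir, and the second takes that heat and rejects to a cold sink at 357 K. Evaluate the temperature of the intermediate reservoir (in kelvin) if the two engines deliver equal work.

For reversible stages Q_m = Q_H·(T_m/T_H). Setting W₁ = Q_H(1 − T_m/T_H) equal to W₂ = Q_m(1 − T_C/T_m) = Q_H·(T_m − T_C)/T_H gives T_H − T_m = T_m − T_C, so T_m = (T_H + T_C)/2 = (850.00 + 357.00)/2 = 604 K.

T_m ≈ 604 K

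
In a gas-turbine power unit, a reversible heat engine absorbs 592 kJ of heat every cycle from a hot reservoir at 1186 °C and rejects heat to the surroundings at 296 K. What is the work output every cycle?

W ≈ 472 kJ

T_H = 1186 °C → 1186 + 273.15 = 1459.15 K.
Carnot efficiency: η = 1 − T_C/T_H = 1 − 296.00/1459.15 = 0.7971.
W = η·Q_H = 0.7971 × 592 = 472 kJ.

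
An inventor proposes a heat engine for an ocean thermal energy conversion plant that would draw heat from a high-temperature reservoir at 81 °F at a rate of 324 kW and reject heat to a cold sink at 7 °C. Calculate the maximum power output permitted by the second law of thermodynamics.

Ẇ_max ≈ 21.8 kW

T_H = 81 °F → (81 − 32) × 5/9 = 27.22 °C = 300.37 K.
T_C = 7 °C → 7 + 273.15 = 280.15 K.
The second-law ceiling is the Carnot efficiency, η_max = 1 − T_C/T_H = 1 − 280.15/300.37 = 0.0673.
W_max = η_max · Q_H = 0.0673 × 324 = 21.8 kW.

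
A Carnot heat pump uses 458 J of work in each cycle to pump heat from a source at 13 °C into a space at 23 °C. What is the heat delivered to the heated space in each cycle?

T_H = 23 °C → 23 + 273.15 = 296.15 K.
T_C = 13 °C → 13 + 273.15 = 286.15 K.
Reversible heating COP: COP_HP = T_H/(T_H − T_C) = 296.15/10.00 = 29.6150.
Q_H = COP_HP · W = 29.6150 × 458 = 13600 J.

Q_H ≈ 13600 J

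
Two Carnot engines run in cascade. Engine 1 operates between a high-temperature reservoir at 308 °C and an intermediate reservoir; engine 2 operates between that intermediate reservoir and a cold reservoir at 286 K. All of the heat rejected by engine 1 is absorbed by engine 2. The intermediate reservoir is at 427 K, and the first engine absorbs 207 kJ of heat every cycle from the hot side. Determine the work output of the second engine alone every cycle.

W₂ ≈ 50.2 kJ

T_H = 308 °C → 308 + 273.15 = 581.15 K.
Heat entering the second stage: Q_m = Q_H·(T_m/T_H) = 207 × 427.00/581.15 = 152 kJ.
Second-stage efficiency η₂ = 1 − T_C/T_m = 1 − 286.00/427.00 = 0.3302, so W₂ = η₂·Q_m = 50.2 kJ.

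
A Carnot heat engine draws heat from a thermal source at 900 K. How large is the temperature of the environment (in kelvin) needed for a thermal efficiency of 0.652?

T_C ≈ 313 K

From η = 1 − T_C/T_H, T_C = T_H·(1 − η) = 900.00 × (1 − 0.652) = 313 K.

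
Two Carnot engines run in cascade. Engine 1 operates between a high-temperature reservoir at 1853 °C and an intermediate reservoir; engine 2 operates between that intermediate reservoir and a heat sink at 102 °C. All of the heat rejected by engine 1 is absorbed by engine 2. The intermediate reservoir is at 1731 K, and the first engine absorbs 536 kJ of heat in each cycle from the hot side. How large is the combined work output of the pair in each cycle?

T_H = 1853 °C → 1853 + 273.15 = 2126.15 K.
T_C = 102 °C → 102 + 273.15 = 375.15 K.
Two reversible stages in series are equivalent to a single Carnot engine between T_H and T_C, so η_total = 1 − T_C/T_H = 1 − 375.15/2126.15 = 0.8236.
W_total = η_total · Q_H = 0.8236 × 536 = 441.4 kJ.

W_total ≈ 441.4 kJ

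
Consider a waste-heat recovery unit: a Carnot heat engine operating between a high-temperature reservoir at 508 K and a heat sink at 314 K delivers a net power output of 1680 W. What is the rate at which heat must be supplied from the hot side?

Q̇_H ≈ 4399 W

Carnot efficiency: η = 1 − T_C/T_H = 1 − 314.00/508.00 = 0.3819.
Q_H = W/η = 1680/0.3819 = 4399 W.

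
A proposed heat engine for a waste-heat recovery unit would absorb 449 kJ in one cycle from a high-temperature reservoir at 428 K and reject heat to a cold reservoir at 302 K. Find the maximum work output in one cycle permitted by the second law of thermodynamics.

W_max ≈ 132 kJ

By the Carnot theorem, η_max = 1 − T_C/T_H = 1 − 302.00/428.00 = 0.2944.
W_max = η_max · Q_H = 0.2944 × 449 = 132 kJ.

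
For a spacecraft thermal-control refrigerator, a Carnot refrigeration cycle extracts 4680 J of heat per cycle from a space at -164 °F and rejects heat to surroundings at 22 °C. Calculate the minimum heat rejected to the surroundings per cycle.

Q_H ≈ 8410 J

T_H = 22 °C → 22 + 273.15 = 295.15 K.
T_C = -164 °F → (-164 − 32) × 5/9 = -108.89 °C = 164.26 K.
For a reversible cycle Q_H/Q_C = T_H/T_C, so Q_H = Q_C·T_H/T_C = 4680 × 295.15/164.26 = 8410 J.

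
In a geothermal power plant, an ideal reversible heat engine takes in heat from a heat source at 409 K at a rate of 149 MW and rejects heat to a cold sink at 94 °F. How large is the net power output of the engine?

Ẇ ≈ 36.9 MW

T_C = 94 °F → (94 − 32) × 5/9 = 34.44 °C = 307.59 K.
Carnot efficiency: η = 1 − T_C/T_H = 1 − 307.59/409.00 = 0.2479.
W = η·Q_H = 0.2479 × 149 = 36.9 MW.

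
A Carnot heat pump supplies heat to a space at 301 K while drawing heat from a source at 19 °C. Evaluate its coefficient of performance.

T_C = 19 °C → 19 + 273.15 = 292.15 K.
The Carnot heat-pump COP is COP_HP = T_H/(T_H − T_C) = 301.00/(301.00 − 292.15) = 34.0.

COP_HP ≈ 34.0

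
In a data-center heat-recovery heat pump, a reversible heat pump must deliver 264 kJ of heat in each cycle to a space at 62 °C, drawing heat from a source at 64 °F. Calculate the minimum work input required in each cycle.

W_in ≈ 34.8 kJ

T_H = 62 °C → 62 + 273.15 = 335.15 K.
T_C = 64 °F → (64 − 32) × 5/9 = 17.78 °C = 290.93 K.
COP_HP = T_H/(T_H − T_C) = 335.15/44.22 = 7.5788.
W = Q_H/COP_HP = 264/7.5788 = 34.8 kJ.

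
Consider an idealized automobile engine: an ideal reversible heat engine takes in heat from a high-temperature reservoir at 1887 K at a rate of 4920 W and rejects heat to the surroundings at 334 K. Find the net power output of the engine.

Ẇ ≈ 4050 W

For a reversible engine, η = 1 − T_C/T_H = 1 − 334.00/1887.00 = 0.8230.
W = η·Q_H = 0.8230 × 4920 = 4050 W.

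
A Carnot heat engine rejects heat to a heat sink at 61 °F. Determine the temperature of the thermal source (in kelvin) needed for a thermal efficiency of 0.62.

T_C = 61 °F → (61 − 32) × 5/9 = 16.11 °C = 289.26 K.
From η = 1 − T_C/T_H, solving for T_H gives T_H = T_C/(1 − η) = 289.26/(1 − 0.62) = 761 K.

T_H ≈ 761 K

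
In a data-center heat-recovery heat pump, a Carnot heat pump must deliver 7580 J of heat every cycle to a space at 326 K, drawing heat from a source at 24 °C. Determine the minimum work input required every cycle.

W_in ≈ 670.8 J

T_C = 24 °C → 24 + 273.15 = 297.15 K.
The Carnot heat-pump COP is COP_HP = T_H/(T_H − T_C) = 326.00/28.85 = 11.2998.
W = Q_H/COP_HP = 7580/11.2998 = 670.8 J.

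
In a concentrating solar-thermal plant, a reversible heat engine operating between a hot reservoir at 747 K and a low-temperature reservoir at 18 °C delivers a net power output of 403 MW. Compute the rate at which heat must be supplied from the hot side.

Q̇_H ≈ 660 MW

T_C = 18 °C → 18 + 273.15 = 291.15 K.
For a reversible engine, η = 1 − T_C/T_H = 1 − 291.15/747.00 = 0.6102.
Q_H = W/η = 403/0.6102 = 660 MW.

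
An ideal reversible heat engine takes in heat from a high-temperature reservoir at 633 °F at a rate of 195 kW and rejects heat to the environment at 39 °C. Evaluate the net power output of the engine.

Ẇ ≈ 94.7 kW

T_H = 633 °F → (633 − 32) × 5/9 = 333.89 °C = 607.04 K.
T_C = 39 °C → 39 + 273.15 = 312.15 K.
Since the cycle is reversible, η = 1 − T_C/T_H = 1 − 312.15/607.04 = 0.4858.
W = η·Q_H = 0.4858 × 195 = 94.7 kW.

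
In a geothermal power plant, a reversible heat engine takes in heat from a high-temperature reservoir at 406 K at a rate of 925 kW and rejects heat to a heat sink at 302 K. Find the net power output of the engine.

η_rev = 1 − T_C/T_H = 1 − 302.00/406.00 = 0.2562.
W = η·Q_H = 0.2562 × 925 = 236.9 kW.

Ẇ ≈ 236.9 kW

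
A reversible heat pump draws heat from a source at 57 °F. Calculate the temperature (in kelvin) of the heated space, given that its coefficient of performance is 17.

T_C = 57 °F → (57 − 32) × 5/9 = 13.89 °C = 287.04 K.
COP_HP = T_H/(T_H − T_C) ⇒ T_H = T_C·COP_HP/(COP_HP − 1) = 287.04 × 17/(17 − 1) = 305 K.

T_H ≈ 305 K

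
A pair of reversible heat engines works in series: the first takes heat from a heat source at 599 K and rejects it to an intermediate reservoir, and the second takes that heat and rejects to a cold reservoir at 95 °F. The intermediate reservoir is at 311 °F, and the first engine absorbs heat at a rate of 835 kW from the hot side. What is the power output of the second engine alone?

T_C = 95 °F → (95 − 32) × 5/9 = 35.00 °C = 308.15 K.
T_m = 311 °F → (311 − 32) × 5/9 = 155.00 °C = 428.15 K.
Heat entering the second stage: Q_m = Q_H·(T_m/T_H) = 835 × 428.15/599.00 = 597 kW.
Second-stage efficiency η₂ = 1 − T_C/T_m = 1 − 308.15/428.15 = 0.2803, so W₂ = η₂·Q_m = 167 kW.

Ẇ₂ ≈ 167 kW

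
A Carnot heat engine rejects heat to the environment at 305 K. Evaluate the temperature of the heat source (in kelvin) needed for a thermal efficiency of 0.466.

From η = 1 − T_C/T_H, solving for T_H gives T_H = T_C/(1 − η) = 305.00/(1 − 0.466) = 571.2 K.

T_H ≈ 571.2 K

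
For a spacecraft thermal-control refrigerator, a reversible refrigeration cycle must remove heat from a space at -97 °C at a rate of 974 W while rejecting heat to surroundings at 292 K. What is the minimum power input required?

T_C = -97 °C → -97 + 273.15 = 176.15 K.
For a reversible refrigerator, COP_R = T_C/(T_H − T_C) = 176.15/115.85 = 1.5205.
W = Q_C/COP_R = 974/1.5205 = 641 W.

Ẇ_in ≈ 641 W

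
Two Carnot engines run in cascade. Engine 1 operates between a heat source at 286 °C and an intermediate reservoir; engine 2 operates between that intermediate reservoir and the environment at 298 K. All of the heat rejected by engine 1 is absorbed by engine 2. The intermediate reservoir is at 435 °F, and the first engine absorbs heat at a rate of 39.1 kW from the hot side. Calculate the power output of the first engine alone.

Ẇ₁ ≈ 4.34 kW

T_H = 286 °C → 286 + 273.15 = 559.15 K.
T_m = 435 °F → (435 − 32) × 5/9 = 223.89 °C = 497.04 K.
First-stage efficiency η₁ = 1 − T_m/T_H = 1 − 497.04/559.15 = 0.1111.
W₁ = η₁·Q_H = 0.1111 × 39.1 = 4.34 kW.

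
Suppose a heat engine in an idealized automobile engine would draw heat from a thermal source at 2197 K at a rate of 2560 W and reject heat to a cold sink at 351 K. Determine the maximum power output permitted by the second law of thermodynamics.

Ẇ_max ≈ 2150 W

The upper bound on efficiency is η_max = 1 − T_C/T_H = 1 − 351.00/2197.00 = 0.8402.
W_max = η_max · Q_H = 0.8402 × 2560 = 2150 W.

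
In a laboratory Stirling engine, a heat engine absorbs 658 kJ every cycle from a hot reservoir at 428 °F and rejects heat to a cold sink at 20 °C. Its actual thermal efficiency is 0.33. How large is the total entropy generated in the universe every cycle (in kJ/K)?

ΔS_univ ≈ 0.170 kJ/K

T_H = 428 °F → (428 − 32) × 5/9 = 220.00 °C = 493.15 K.
T_C = 20 °C → 20 + 273.15 = 293.15 K.
W = η·Q_H = 0.33 × 658 = 217.1 kJ, so Q_C = Q_H − W = 440.9 kJ.
Entropy balance on the reservoirs: −Q_H/T_H = -1.334 kJ/K, +Q_C/T_C = 1.504 kJ/K.
ΔS_univ = −Q_H/T_H + Q_C/T_C = 0.170 kJ/K (> 0, since η = 0.33 < η_Carnot = 0.406).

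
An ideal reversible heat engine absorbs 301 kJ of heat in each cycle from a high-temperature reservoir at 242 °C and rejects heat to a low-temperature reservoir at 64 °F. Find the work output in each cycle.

W ≈ 131.0 kJ

T_H = 242 °C → 242 + 273.15 = 515.15 K.
T_C = 64 °F → (64 − 32) × 5/9 = 17.78 °C = 290.93 K.
For a reversible engine, η = 1 − T_C/T_H = 1 − 290.93/515.15 = 0.4353.
W = η·Q_H = 0.4353 × 301 = 131.0 kJ.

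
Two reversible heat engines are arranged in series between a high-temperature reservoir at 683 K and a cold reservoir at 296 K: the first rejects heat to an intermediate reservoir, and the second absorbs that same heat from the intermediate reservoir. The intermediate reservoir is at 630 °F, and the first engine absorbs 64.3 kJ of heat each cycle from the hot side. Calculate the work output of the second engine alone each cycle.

W₂ ≈ 29.1 kJ

T_m = 630 °F → (630 − 32) × 5/9 = 332.22 °C = 605.37 K.
Heat entering the second stage: Q_m = Q_H·(T_m/T_H) = 64.3 × 605.37/683.00 = 57.0 kJ.
Second-stage efficiency η₂ = 1 − T_C/T_m = 1 − 296.00/605.37 = 0.5110, so W₂ = η₂·Q_m = 29.1 kJ.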